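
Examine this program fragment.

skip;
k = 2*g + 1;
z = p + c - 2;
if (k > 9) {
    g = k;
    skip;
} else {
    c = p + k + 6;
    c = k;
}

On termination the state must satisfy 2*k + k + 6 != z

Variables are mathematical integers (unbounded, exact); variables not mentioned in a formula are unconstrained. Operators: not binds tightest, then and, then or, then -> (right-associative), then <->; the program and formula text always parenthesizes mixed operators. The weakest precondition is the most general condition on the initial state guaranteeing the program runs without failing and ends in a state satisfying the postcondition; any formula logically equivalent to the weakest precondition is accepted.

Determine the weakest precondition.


Working backward. After the program, the postcondition 2*k + k + 6 != z must hold; in canonical form it is 3*k != z - 6.
Then branch requires 3*k != z - 6; else branch requires 3*k != z - 6.
Before the if: (k > 9 -> 3*k != z - 6) and ((not (k > 9)) -> 3*k != z - 6)
Before z := p + c - 2: (k > 9 -> 3*k != c + p - 8) and ((not (k > 9)) -> 3*k != c + p - 8)
Before k := 2*g + 1: (2*g > 8 -> 6*g != c + p - 11) and ((not (2*g > 8)) -> 6*g != c + p - 11)
Before skip: (2*g > 8 -> 6*g != c + p - 11) and ((not (2*g > 8)) -> 6*g != c + p - 11)
Answer: WP = (2*g > 8 -> 6*g != c + p - 11) and ((not (2*g > 8)) -> 6*g != c + p - 11)


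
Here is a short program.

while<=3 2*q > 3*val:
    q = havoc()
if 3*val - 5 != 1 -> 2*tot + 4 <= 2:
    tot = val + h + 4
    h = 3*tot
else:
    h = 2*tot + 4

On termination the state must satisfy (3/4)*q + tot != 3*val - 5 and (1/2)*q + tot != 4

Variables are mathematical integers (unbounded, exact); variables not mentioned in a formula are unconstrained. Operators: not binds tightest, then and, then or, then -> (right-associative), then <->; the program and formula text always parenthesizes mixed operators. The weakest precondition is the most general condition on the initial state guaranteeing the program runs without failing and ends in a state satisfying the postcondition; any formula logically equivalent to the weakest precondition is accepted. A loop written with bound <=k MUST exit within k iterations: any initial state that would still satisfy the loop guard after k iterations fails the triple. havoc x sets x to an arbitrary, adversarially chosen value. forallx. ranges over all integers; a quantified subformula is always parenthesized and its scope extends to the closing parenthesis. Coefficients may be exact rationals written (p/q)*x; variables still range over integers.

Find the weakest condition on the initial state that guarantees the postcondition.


Working backward. After the program, (3/4)*q + tot != 3*val - 5 and (1/2)*q + tot != 4 must hold.
Then branch requires h + (3/4)*q != 2*val - 9 and h + (1/2)*q + val != 0; else branch requires (3/4)*q + tot != 3*val - 5 and (1/2)*q + tot != 4.
Before the if: ((3*val != 6 -> 2*tot <= -2) -> (h + (3/4)*q != 2*val - 9 and h + (1/2)*q + val != 0)) and ((not (3*val != 6 -> 2*tot <= -2)) -> ((3/4)*q + tot != 3*val - 5 and (1/2)*q + tot != 4))
Before the loop (bound <=3), unroll the exhaustion recursion (WP_0 = exit-now case; WP_j = one more guarded iteration, up to j = 3):
  WP_0: (not (2*q > 3*val)) and ((3*val != 6 -> 2*tot <= -2) -> (h + (3/4)*q != 2*val - 9 and h + (1/2)*q + val != 0)) and ((not (3*val != 6 -> 2*tot <= -2)) -> ((3/4)*q + tot != 3*val - 5 and (1/2)*q + tot != 4))
  WP_1: (2*q > 3*val -> (forall q_1. ((not (2*q_1 > 3*val)) and ((3*val != 6 -> 2*tot <= -2) -> (h + (3/4)*q_1 != 2*val - 9 and h + (1/2)*q_1 + val != 0)) and ((not (3*val != 6 -> 2*tot <= -2)) -> ((3/4)*q_1 + tot != 3*val - 5 and (1/2)*q_1 + tot != 4))))) and ((not (2*q > 3*val)) -> (((3*val != 6 -> 2*tot <= -2) -> (h + (3/4)*q != 2*val - 9 and h + (1/2)*q + val != 0)) and ((not (3*val != 6 -> 2*tot <= -2)) -> ((3/4)*q + tot != 3*val - 5 and (1/2)*q + tot != 4))))
  WP_2: (2*q > 3*val -> (forall q_2. ((2*q_2 > 3*val -> (forall q_1. ((not (2*q_1 > 3*val)) and ((3*val != 6 -> 2*tot <= -2) -> (h + (3/4)*q_1 != 2*val - 9 and h + (1/2)*q_1 + val != 0)) and ((not (3*val != 6 -> 2*tot <= -2)) -> ((3/4)*q_1 + tot != 3*val - 5 and (1/2)*q_1 + tot != 4))))) and ((not (2*q_2 > 3*val)) -> (((3*val != 6 -> 2*tot <= -2) -> (h + (3/4)*q_2 != 2*val - 9 and h + (1/2)*q_2 + val != 0)) and ((not (3*val != 6 -> 2*tot <= -2)) -> ((3/4)*q_2 + tot != 3*val - 5 and (1/2)*q_2 + tot != 4))))))) and ((not (2*q > 3*val)) -> (((3*val != 6 -> 2*tot <= -2) -> (h + (3/4)*q != 2*val - 9 and h + (1/2)*q + val != 0)) and ((not (3*val != 6 -> 2*tot <= -2)) -> ((3/4)*q + tot != 3*val - 5 and (1/2)*q + tot != 4))))
  WP_3: (2*q > 3*val -> (forall q_3. ((2*q_3 > 3*val -> (forall q_2. ((2*q_2 > 3*val -> (forall q_1. ((not (2*q_1 > 3*val)) and ((3*val != 6 -> 2*tot <= -2) -> (h + (3/4)*q_1 != 2*val - 9 and h + (1/2)*q_1 + val != 0)) and ((not (3*val != 6 -> 2*tot <= -2)) -> ((3/4)*q_1 + tot != 3*val - 5 and (1/2)*q_1 + tot != 4))))) and ((not (2*q_2 > 3*val)) -> (((3*val != 6 -> 2*tot <= -2) -> (h + (3/4)*q_2 != 2*val - 9 and h + (1/2)*q_2 + val != 0)) and ((not (3*val != 6 -> 2*tot <= -2)) -> ((3/4)*q_2 + tot != 3*val - 5 and (1/2)*q_2 + tot != 4))))))) and ((not (2*q_3 > 3*val)) -> (((3*val != 6 -> 2*tot <= -2) -> (h + (3/4)*q_3 != 2*val - 9 and h + (1/2)*q_3 + val != 0)) and ((not (3*val != 6 -> 2*tot <= -2)) -> ((3/4)*q_3 + tot != 3*val - 5 and (1/2)*q_3 + tot != 4))))))) and ((not (2*q > 3*val)) -> (((3*val != 6 -> 2*tot <= -2) -> (h + (3/4)*q != 2*val - 9 and h + (1/2)*q + val != 0)) and ((not (3*val != 6 -> 2*tot <= -2)) -> ((3/4)*q + tot != 3*val - 5 and (1/2)*q + tot != 4))))
So before the loop: (2*q > 3*val -> (forall q_3. ((2*q_3 > 3*val -> (forall q_2. ((2*q_2 > 3*val -> (forall q_1. ((not (2*q_1 > 3*val)) and ((3*val != 6 -> 2*tot <= -2) -> (h + (3/4)*q_1 != 2*val - 9 and h + (1/2)*q_1 + val != 0)) and ((not (3*val != 6 -> 2*tot <= -2)) -> ((3/4)*q_1 + tot != 3*val - 5 and (1/2)*q_1 + tot != 4))))) and ((not (2*q_2 > 3*val)) -> (((3*val != 6 -> 2*tot <= -2) -> (h + (3/4)*q_2 != 2*val - 9 and h + (1/2)*q_2 + val != 0)) and ((not (3*val != 6 -> 2*tot <= -2)) -> ((3/4)*q_2 + tot != 3*val - 5 and (1/2)*q_2 + tot != 4))))))) and ((not (2*q_3 > 3*val)) -> (((3*val != 6 -> 2*tot <= -2) -> (h + (3/4)*q_3 != 2*val - 9 and h + (1/2)*q_3 + val != 0)) and ((not (3*val != 6 -> 2*tot <= -2)) -> ((3/4)*q_3 + tot != 3*val - 5 and (1/2)*q_3 + tot != 4))))))) and ((not (2*q > 3*val)) -> (((3*val != 6 -> 2*tot <= -2) -> (h + (3/4)*q != 2*val - 9 and h + (1/2)*q + val != 0)) and ((not (3*val != 6 -> 2*tot <= -2)) -> ((3/4)*q + tot != 3*val - 5 and (1/2)*q + tot != 4))))
Answer: WP = (2*q > 3*val -> (forall q_3. ((2*q_3 > 3*val -> (forall q_2. ((2*q_2 > 3*val -> (forall q_1. ((not (2*q_1 > 3*val)) and ((3*val != 6 -> 2*tot <= -2) -> (h + (3/4)*q_1 != 2*val - 9 and h + (1/2)*q_1 + val != 0)) and ((not (3*val != 6 -> 2*tot <= -2)) -> ((3/4)*q_1 + tot != 3*val - 5 and (1/2)*q_1 + tot != 4))))) and ((not (2*q_2 > 3*val)) -> (((3*val != 6 -> 2*tot <= -2) -> (h + (3/4)*q_2 != 2*val - 9 and h + (1/2)*q_2 + val != 0)) and ((not (3*val != 6 -> 2*tot <= -2)) -> ((3/4)*q_2 + tot != 3*val - 5 and (1/2)*q_2 + tot != 4))))))) and ((not (2*q_3 > 3*val)) -> (((3*val != 6 -> 2*tot <= -2) -> (h + (3/4)*q_3 != 2*val - 9 and h + (1/2)*q_3 + val != 0)) and ((not (3*val != 6 -> 2*tot <= -2)) -> ((3/4)*q_3 + tot != 3*val - 5 and (1/2)*q_3 + tot != 4))))))) and ((not (2*q > 3*val)) -> (((3*val != 6 -> 2*tot <= -2) -> (h + (3/4)*q != 2*val - 9 and h + (1/2)*q + val != 0)) and ((not (3*val != 6 -> 2*tot <= -2)) -> ((3/4)*q + tot != 3*val - 5 and (1/2)*q + tot != 4))))


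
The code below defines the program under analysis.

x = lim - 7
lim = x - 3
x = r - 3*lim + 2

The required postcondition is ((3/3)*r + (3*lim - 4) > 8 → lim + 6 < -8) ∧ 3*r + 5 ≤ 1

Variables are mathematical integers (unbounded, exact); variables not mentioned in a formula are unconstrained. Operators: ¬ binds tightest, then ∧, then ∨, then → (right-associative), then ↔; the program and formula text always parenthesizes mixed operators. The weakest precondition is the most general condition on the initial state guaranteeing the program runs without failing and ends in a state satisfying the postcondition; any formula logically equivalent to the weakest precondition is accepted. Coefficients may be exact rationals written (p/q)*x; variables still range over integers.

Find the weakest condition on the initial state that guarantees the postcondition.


Working backward. After the program, the postcondition ((3/3)*r + (3*lim - 4) > 8 → lim + 6 < -8) ∧ 3*r + 5 ≤ 1 must hold; in canonical form it is (3*lim + r > 12 → lim < -14) ∧ 3*r ≤ -4.
Before x := r - 3*lim + 2: (3*lim + r > 12 → lim < -14) ∧ 3*r ≤ -4
Before lim := x - 3: (r + 3*x > 21 → x < -11) ∧ 3*r ≤ -4
Before x := lim - 7: (3*lim + r > 42 → lim < -4) ∧ 3*r ≤ -4
Answer: WP = (3*lim + r > 42 → lim < -4) ∧ 3*r ≤ -4


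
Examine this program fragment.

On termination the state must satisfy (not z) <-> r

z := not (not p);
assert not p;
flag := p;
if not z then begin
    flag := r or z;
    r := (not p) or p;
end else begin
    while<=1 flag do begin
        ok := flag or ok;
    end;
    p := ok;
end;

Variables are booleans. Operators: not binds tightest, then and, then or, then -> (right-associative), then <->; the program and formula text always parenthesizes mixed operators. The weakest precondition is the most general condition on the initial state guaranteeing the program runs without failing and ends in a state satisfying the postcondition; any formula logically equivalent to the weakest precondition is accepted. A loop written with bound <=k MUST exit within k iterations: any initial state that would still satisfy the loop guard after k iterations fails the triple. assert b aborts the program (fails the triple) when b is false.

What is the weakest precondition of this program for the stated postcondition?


Working backward. After the program, (not z) <-> r must hold.
Then branch requires not z; else branch requires (flag -> ((not flag) and ((not z) <-> r))) and ((not flag) -> ((not z) <-> r)).
Before the if: z -> ((flag -> ((not flag) and ((not z) <-> r))) and ((not flag) -> ((not z) <-> r)))
Before flag := p: z -> ((p -> ((not p) and ((not z) <-> r))) and ((not p) -> ((not z) <-> r)))
Before assert not p: (not p) and (z -> ((p -> ((not p) and ((not z) <-> r))) and ((not p) -> ((not z) <-> r))))
Before z := not (not p): (not p) and (p -> ((p -> ((not p) and ((not p) <-> r))) and ((not p) -> ((not p) <-> r))))
Answer: WP = (not p) and (p -> ((p -> ((not p) and ((not p) <-> r))) and ((not p) -> ((not p) <-> r))))


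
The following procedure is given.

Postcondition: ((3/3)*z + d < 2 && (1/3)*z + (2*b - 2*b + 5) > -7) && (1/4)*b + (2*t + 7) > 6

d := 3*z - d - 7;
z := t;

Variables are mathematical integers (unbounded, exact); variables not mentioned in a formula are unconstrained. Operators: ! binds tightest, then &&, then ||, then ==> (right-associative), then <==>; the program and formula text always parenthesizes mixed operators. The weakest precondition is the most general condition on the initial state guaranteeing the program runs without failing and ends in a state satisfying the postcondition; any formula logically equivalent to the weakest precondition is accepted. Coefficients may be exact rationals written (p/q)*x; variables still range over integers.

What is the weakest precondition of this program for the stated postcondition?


Working backward. After the program, the postcondition ((3/3)*z + d < 2 && (1/3)*z + (2*b - 2*b + 5) > -7) && (1/4)*b + (2*t + 7) > 6 must hold; in canonical form it is d + z < 2 && (1/3)*z > -12 && (1/4)*b + 2*t > -1.
Before z := t: d + t < 2 && (1/3)*t > -12 && (1/4)*b + 2*t > -1
Before d := 3*z - d - 7: t + 3*z < d + 9 && (1/3)*t > -12 && (1/4)*b + 2*t > -1
Answer: WP = t + 3*z < d + 9 && (1/3)*t > -12 && (1/4)*b + 2*t > -1


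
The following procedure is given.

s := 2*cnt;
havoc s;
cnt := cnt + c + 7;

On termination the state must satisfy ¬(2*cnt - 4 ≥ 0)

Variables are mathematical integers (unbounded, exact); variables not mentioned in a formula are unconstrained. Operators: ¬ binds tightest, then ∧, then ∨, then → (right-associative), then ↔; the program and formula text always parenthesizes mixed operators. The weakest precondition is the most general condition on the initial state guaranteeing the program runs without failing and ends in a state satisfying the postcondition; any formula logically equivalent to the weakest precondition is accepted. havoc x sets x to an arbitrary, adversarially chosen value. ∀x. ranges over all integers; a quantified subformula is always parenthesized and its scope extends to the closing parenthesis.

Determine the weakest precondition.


Working backward. After the program, the postcondition ¬(2*cnt - 4 ≥ 0) must hold; in canonical form it is ¬(2*cnt ≥ 4).
Before cnt := cnt + c + 7: ¬(2*c + 2*cnt ≥ -10)
Before havoc s: ¬(2*c + 2*cnt ≥ -10)
Before s := 2*cnt: ¬(2*c + 2*cnt ≥ -10)
Answer: WP = ¬(2*c + 2*cnt ≥ -10)


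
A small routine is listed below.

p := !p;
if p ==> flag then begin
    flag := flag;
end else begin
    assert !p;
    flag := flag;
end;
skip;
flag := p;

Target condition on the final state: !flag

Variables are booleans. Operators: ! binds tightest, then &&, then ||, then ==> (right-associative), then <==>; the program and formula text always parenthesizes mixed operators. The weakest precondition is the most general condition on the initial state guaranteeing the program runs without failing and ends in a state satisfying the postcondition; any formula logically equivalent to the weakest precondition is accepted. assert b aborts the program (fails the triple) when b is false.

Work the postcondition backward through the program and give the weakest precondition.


Working backward. After the program, !flag must hold.
Before flag := p: !p
Before skip: !p
Then branch requires !p; else branch requires !p.
Before the if: ((p ==> flag) ==> (!p)) && ((!(p ==> flag)) ==> (!p))
Before p := !p: (((!p) ==> flag) ==> p) && ((!((!p) ==> flag)) ==> p)
Answer: WP = (((!p) ==> flag) ==> p) && ((!((!p) ==> flag)) ==> p)


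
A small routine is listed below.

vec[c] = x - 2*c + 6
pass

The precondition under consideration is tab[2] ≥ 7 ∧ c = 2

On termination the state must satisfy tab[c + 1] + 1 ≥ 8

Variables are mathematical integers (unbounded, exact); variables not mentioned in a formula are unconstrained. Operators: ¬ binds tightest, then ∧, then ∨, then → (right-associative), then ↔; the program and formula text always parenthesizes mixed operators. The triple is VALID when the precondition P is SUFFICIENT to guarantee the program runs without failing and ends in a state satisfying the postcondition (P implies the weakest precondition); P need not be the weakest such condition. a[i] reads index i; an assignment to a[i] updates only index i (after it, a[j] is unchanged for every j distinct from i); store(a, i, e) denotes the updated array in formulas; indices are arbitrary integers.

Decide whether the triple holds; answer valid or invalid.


Working backward. After the program, the postcondition tab[c + 1] + 1 ≥ 8 must hold; in canonical form it is tab[c + 1] ≥ 7.
Before skip: tab[c + 1] ≥ 7
Before vec[c] := x - 2*c + 6: tab[c + 1] ≥ 7
The weakest precondition is tab[c + 1] ≥ 7.
Check whether tab[2] ≥ 7 ∧ c = 2 implies it.
Countermodel: at the initial state c = 2, tab = {[2] = 7, [3] = 0, elsewhere 0}, the precondition holds but the weakest precondition fails.
Answer: invalid


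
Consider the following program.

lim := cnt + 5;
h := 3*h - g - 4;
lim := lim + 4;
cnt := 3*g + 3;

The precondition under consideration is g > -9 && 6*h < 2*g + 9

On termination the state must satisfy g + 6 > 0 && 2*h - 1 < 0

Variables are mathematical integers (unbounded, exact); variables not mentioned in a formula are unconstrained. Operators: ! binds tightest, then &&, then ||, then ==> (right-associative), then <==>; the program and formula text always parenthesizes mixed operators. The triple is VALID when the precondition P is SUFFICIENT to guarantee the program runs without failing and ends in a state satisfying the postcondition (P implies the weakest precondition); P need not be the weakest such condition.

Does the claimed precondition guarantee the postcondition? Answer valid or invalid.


Working backward. After the program, the postcondition g + 6 > 0 && 2*h - 1 < 0 must hold; in canonical form it is g > -6 && 2*h < 1.
Before cnt := 3*g + 3: g > -6 && 2*h < 1
Before lim := lim + 4: g > -6 && 2*h < 1
Before h := 3*h - g - 4: g > -6 && 6*h < 2*g + 9
Before lim := cnt + 5: g > -6 && 6*h < 2*g + 9
The weakest precondition is g > -6 && 6*h < 2*g + 9.
Check whether g > -9 && 6*h < 2*g + 9 implies it.
Countermodel: at the initial state g = -7, h = -1, the precondition holds but the weakest precondition fails.
Answer: invalid


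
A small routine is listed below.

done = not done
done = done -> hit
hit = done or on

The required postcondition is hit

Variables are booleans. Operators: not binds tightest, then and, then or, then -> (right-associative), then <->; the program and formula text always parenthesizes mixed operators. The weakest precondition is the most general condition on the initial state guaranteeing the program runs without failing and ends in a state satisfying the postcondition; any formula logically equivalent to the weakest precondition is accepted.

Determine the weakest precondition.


Working backward. After the program, hit must hold.
Before hit := done or on: done or on
Before done := done -> hit: (done -> hit) or on
Before done := not done: ((not done) -> hit) or on
Answer: WP = ((not done) -> hit) or on


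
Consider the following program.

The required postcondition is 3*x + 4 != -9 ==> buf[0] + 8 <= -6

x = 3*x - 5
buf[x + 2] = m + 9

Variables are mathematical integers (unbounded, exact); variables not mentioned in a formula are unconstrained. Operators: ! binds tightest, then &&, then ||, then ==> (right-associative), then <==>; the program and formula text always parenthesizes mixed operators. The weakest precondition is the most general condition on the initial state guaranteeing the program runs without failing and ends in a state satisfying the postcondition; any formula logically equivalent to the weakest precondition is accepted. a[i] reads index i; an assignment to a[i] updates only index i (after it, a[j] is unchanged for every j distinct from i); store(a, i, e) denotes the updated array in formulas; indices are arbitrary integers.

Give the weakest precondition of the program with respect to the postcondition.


Working backward. After the program, the postcondition 3*x + 4 != -9 ==> buf[0] + 8 <= -6 must hold; in canonical form it is 3*x != -13 ==> buf[0] <= -14.
Before buf[x + 2] := m + 9: 3*x != -13 ==> store(buf, x + 2, m + 9)[0] <= -14
Before x := 3*x - 5: 9*x != 2 ==> store(buf, 3*x - 3, m + 9)[0] <= -14
Answer: WP = 9*x != 2 ==> store(buf, 3*x - 3, m + 9)[0] <= -14


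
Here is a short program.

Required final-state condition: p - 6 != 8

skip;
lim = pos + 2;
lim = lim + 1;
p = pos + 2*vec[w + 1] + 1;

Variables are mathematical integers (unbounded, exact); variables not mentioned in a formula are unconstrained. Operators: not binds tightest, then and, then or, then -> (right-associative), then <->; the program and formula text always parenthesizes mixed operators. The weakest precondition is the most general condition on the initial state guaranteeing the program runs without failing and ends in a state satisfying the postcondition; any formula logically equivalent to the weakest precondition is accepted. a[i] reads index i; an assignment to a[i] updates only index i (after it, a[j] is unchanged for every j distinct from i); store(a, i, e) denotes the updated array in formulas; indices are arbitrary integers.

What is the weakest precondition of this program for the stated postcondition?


Working backward. After the program, the postcondition p - 6 != 8 must hold; in canonical form it is p != 14.
Before p := pos + 2*vec[w + 1] + 1: 2*vec[w + 1] + pos != 13
Before lim := lim + 1: 2*vec[w + 1] + pos != 13
Before lim := pos + 2: 2*vec[w + 1] + pos != 13
Before skip: 2*vec[w + 1] + pos != 13
Answer: WP = 2*vec[w + 1] + pos != 13


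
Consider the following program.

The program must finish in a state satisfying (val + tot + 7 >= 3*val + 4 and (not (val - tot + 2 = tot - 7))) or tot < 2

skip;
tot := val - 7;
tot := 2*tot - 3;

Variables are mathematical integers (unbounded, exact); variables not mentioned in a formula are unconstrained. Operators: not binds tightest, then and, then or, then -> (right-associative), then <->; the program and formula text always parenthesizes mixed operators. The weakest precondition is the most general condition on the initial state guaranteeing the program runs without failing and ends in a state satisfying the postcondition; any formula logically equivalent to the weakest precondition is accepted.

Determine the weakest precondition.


Working backward. After the program, the postcondition (val + tot + 7 >= 3*val + 4 and (not (val - tot + 2 = tot - 7))) or tot < 2 must hold; in canonical form it is (tot >= 2*val - 3 and (not (val = 2*tot - 9))) or tot < 2.
Before tot := 2*tot - 3: (2*tot >= 2*val and (not (val = 4*tot - 15))) or 2*tot < 5
Before tot := val - 7: 2*val < 19
Before skip: 2*val < 19
Answer: WP = 2*val < 19


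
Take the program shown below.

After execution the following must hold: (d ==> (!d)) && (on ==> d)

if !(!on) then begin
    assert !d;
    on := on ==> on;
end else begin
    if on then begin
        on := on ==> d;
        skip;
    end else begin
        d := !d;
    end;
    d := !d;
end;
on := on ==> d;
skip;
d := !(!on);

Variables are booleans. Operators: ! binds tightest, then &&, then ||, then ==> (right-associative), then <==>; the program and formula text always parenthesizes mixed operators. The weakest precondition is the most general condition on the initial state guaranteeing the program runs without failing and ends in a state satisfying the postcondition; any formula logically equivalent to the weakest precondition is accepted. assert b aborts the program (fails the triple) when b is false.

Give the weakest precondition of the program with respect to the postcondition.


Working backward. After the program, (d ==> (!d)) && (on ==> d) must hold.
Before d := !(!on): on ==> (!on)
Before skip: on ==> (!on)
Before on := on ==> d: (on ==> d) ==> (!(on ==> d))
Then branch requires (!d) && (d ==> (!d)); else branch requires (on ==> (((on ==> d) ==> (!d)) ==> (!((on ==> d) ==> (!d))))) && ((!on) ==> ((on ==> d) ==> (!(on ==> d)))).
Before the if: (on ==> ((!d) && (d ==> (!d)))) && ((!on) ==> ((on ==> (((on ==> d) ==> (!d)) ==> (!((on ==> d) ==> (!d))))) && ((!on) ==> ((on ==> d) ==> (!(on ==> d))))))
Answer: WP = (on ==> ((!d) && (d ==> (!d)))) && ((!on) ==> ((on ==> (((on ==> d) ==> (!d)) ==> (!((on ==> d) ==> (!d))))) && ((!on) ==> ((on ==> d) ==> (!(on ==> d))))))


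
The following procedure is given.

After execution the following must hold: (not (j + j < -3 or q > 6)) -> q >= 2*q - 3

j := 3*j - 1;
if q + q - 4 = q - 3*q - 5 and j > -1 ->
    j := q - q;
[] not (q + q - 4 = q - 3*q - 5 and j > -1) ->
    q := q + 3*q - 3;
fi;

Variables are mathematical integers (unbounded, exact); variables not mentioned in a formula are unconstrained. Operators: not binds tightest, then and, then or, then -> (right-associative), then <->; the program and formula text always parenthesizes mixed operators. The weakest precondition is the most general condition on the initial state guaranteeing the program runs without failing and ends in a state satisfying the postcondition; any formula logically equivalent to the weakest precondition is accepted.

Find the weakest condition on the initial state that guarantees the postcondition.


Working backward. After the program, the postcondition (not (j + j < -3 or q > 6)) -> q >= 2*q - 3 must hold; in canonical form it is (not (2*j < -3 or q > 6)) -> q <= 3.
Then branch requires (not (q > 6)) -> q <= 3; else branch requires (not (2*j < -3 or 4*q > 9)) -> 4*q <= 6.
Before the if: ((4*q = -1 and j > -1) -> ((not (q > 6)) -> q <= 3)) and ((not (4*q = -1 and j > -1)) -> ((not (2*j < -3 or 4*q > 9)) -> 4*q <= 6))
Before j := 3*j - 1: ((4*q = -1 and 3*j > 0) -> ((not (q > 6)) -> q <= 3)) and ((not (4*q = -1 and 3*j > 0)) -> ((not (6*j < -1 or 4*q > 9)) -> 4*q <= 6))
Answer: WP = ((4*q = -1 and 3*j > 0) -> ((not (q > 6)) -> q <= 3)) and ((not (4*q = -1 and 3*j > 0)) -> ((not (6*j < -1 or 4*q > 9)) -> 4*q <= 6))


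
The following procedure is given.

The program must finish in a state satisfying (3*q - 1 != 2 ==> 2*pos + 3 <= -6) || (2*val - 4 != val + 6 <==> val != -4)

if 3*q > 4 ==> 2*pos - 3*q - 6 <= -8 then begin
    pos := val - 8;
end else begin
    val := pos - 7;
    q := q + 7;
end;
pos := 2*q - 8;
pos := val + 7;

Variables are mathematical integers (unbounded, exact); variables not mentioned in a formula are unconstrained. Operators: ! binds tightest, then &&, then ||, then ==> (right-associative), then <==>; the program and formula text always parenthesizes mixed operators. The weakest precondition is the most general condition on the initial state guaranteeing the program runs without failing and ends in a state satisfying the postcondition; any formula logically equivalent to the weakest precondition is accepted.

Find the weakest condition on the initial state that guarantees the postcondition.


Working backward. After the program, the postcondition (3*q - 1 != 2 ==> 2*pos + 3 <= -6) || (2*val - 4 != val + 6 <==> val != -4) must hold; in canonical form it is (3*q != 3 ==> 2*pos <= -9) || (val != 10 <==> val != -4).
Before pos := val + 7: (3*q != 3 ==> 2*val <= -23) || (val != 10 <==> val != -4)
Before pos := 2*q - 8: (3*q != 3 ==> 2*val <= -23) || (val != 10 <==> val != -4)
Then branch requires (3*q != 3 ==> 2*val <= -23) || (val != 10 <==> val != -4); else branch requires (3*q != -18 ==> 2*pos <= -9) || (pos != 17 <==> pos != 3).
Before the if: ((3*q > 4 ==> 2*pos <= 3*q - 2) ==> ((3*q != 3 ==> 2*val <= -23) || (val != 10 <==> val != -4))) && ((!(3*q > 4 ==> 2*pos <= 3*q - 2)) ==> ((3*q != -18 ==> 2*pos <= -9) || (pos != 17 <==> pos != 3)))
Answer: WP = ((3*q > 4 ==> 2*pos <= 3*q - 2) ==> ((3*q != 3 ==> 2*val <= -23) || (val != 10 <==> val != -4))) && ((!(3*q > 4 ==> 2*pos <= 3*q - 2)) ==> ((3*q != -18 ==> 2*pos <= -9) || (pos != 17 <==> pos != 3)))


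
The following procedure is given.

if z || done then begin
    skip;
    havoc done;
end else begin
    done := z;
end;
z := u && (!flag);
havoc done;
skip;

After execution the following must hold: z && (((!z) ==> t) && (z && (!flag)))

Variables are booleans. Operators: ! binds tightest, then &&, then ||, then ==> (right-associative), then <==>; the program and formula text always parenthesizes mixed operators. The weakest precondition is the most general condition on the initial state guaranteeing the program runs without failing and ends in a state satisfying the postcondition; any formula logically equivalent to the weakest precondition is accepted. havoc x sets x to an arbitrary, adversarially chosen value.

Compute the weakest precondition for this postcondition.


Working backward. After the program, the postcondition z && (((!z) ==> t) && (z && (!flag))) must hold; in canonical form it is z && ((!z) ==> t) && (!flag).
Before skip: z && ((!z) ==> t) && (!flag)
Before havoc done: z && ((!z) ==> t) && (!flag)
Before z := u && (!flag): u && (!flag) && ((!(u && (!flag))) ==> t)
Then branch requires u && (!flag) && ((!(u && (!flag))) ==> t); else branch requires u && (!flag) && ((!(u && (!flag))) ==> t).
Before the if: ((z || done) ==> (u && (!flag) && ((!(u && (!flag))) ==> t))) && ((!(z || done)) ==> (u && (!flag) && ((!(u && (!flag))) ==> t)))
Answer: WP = ((z || done) ==> (u && (!flag) && ((!(u && (!flag))) ==> t))) && ((!(z || done)) ==> (u && (!flag) && ((!(u && (!flag))) ==> t)))


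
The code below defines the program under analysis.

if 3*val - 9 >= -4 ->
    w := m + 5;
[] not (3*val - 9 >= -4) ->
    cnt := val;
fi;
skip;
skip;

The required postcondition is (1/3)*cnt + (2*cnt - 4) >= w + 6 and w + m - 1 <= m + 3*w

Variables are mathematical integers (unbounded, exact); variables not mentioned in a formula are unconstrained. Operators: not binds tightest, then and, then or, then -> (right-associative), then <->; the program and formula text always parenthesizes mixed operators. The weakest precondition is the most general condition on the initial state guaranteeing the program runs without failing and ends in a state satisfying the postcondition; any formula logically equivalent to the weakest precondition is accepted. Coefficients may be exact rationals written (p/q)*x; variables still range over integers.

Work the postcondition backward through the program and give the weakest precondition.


Working backward. After the program, the postcondition (1/3)*cnt + (2*cnt - 4) >= w + 6 and w + m - 1 <= m + 3*w must hold; in canonical form it is (7/3)*cnt >= w + 10 and 2*w >= -1.
Before skip: (7/3)*cnt >= w + 10 and 2*w >= -1
Before skip: (7/3)*cnt >= w + 10 and 2*w >= -1
Then branch requires (7/3)*cnt >= m + 15 and 2*m >= -11; else branch requires (7/3)*val >= w + 10 and 2*w >= -1.
Before the if: (3*val >= 5 -> ((7/3)*cnt >= m + 15 and 2*m >= -11)) and ((not (3*val >= 5)) -> ((7/3)*val >= w + 10 and 2*w >= -1))
Answer: WP = (3*val >= 5 -> ((7/3)*cnt >= m + 15 and 2*m >= -11)) and ((not (3*val >= 5)) -> ((7/3)*val >= w + 10 and 2*w >= -1))


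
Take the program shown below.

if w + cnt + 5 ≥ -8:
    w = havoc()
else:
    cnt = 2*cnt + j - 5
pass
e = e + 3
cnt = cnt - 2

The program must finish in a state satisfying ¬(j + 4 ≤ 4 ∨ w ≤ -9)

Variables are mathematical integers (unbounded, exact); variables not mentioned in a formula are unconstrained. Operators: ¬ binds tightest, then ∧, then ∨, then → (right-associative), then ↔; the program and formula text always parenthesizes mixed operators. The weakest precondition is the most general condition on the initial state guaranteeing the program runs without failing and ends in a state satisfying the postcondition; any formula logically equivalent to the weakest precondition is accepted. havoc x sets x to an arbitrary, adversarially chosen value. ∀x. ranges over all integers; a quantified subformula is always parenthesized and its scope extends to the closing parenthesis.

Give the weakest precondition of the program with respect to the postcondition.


Working backward. After the program, the postcondition ¬(j + 4 ≤ 4 ∨ w ≤ -9) must hold; in canonical form it is ¬(j ≤ 0 ∨ w ≤ -9).
Before cnt := cnt - 2: ¬(j ≤ 0 ∨ w ≤ -9)
Before e := e + 3: ¬(j ≤ 0 ∨ w ≤ -9)
Before skip: ¬(j ≤ 0 ∨ w ≤ -9)
Then branch requires ∀w_1. (¬(j ≤ 0 ∨ w_1 ≤ -9)); else branch requires ¬(j ≤ 0 ∨ w ≤ -9).
Before the if: (cnt + w ≥ -13 → (∀w_1. (¬(j ≤ 0 ∨ w_1 ≤ -9)))) ∧ ((¬(cnt + w ≥ -13)) → (¬(j ≤ 0 ∨ w ≤ -9)))
Answer: WP = (cnt + w ≥ -13 → (∀w_1. (¬(j ≤ 0 ∨ w_1 ≤ -9)))) ∧ ((¬(cnt + w ≥ -13)) → (¬(j ≤ 0 ∨ w ≤ -9)))


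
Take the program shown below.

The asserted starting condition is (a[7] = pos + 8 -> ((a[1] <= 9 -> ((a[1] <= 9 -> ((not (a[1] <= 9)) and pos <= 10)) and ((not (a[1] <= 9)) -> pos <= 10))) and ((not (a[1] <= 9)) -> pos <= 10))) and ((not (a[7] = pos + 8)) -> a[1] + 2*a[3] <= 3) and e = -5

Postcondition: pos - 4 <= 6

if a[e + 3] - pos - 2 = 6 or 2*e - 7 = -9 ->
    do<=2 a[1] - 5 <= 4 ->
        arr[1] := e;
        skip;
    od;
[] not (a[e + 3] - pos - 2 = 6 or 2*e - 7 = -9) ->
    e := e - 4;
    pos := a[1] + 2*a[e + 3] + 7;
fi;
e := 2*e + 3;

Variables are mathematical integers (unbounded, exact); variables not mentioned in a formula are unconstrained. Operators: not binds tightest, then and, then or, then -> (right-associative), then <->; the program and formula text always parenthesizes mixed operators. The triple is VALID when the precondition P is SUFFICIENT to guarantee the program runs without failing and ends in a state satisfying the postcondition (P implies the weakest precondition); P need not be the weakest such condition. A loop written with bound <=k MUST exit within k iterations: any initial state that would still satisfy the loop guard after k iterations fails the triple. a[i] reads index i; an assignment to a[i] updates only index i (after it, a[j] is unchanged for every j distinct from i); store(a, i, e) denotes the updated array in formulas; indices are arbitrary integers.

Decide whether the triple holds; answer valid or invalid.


Working backward. After the program, the postcondition pos - 4 <= 6 must hold; in canonical form it is pos <= 10.
Before e := 2*e + 3: pos <= 10
Then branch requires (a[1] <= 9 -> ((a[1] <= 9 -> ((not (a[1] <= 9)) and pos <= 10)) and ((not (a[1] <= 9)) -> pos <= 10))) and ((not (a[1] <= 9)) -> pos <= 10); else branch requires a[1] + 2*a[e - 1] <= 3.
Before the if: ((a[e + 3] = pos + 8 or 2*e = -2) -> ((a[1] <= 9 -> ((a[1] <= 9 -> ((not (a[1] <= 9)) and pos <= 10)) and ((not (a[1] <= 9)) -> pos <= 10))) and ((not (a[1] <= 9)) -> pos <= 10))) and ((not (a[e + 3] = pos + 8 or 2*e = -2)) -> a[1] + 2*a[e - 1] <= 3)
The weakest precondition is ((a[e + 3] = pos + 8 or 2*e = -2) -> ((a[1] <= 9 -> ((a[1] <= 9 -> ((not (a[1] <= 9)) and pos <= 10)) and ((not (a[1] <= 9)) -> pos <= 10))) and ((not (a[1] <= 9)) -> pos <= 10))) and ((not (a[e + 3] = pos + 8 or 2*e = -2)) -> a[1] + 2*a[e - 1] <= 3).
Check whether (a[7] = pos + 8 -> ((a[1] <= 9 -> ((a[1] <= 9 -> ((not (a[1] <= 9)) and pos <= 10)) and ((not (a[1] <= 9)) -> pos <= 10))) and ((not (a[1] <= 9)) -> pos <= 10))) and ((not (a[7] = pos + 8)) -> a[1] + 2*a[3] <= 3) and e = -5 implies it.
Countermodel: at the initial state a = {[-6] = 0, [-2] = 20353, [1] = 55463, [3] = -27730, [7] = 20353, elsewhere 20353}, e = -5, pos = 20344, the precondition holds but the weakest precondition fails.
Answer: invalid


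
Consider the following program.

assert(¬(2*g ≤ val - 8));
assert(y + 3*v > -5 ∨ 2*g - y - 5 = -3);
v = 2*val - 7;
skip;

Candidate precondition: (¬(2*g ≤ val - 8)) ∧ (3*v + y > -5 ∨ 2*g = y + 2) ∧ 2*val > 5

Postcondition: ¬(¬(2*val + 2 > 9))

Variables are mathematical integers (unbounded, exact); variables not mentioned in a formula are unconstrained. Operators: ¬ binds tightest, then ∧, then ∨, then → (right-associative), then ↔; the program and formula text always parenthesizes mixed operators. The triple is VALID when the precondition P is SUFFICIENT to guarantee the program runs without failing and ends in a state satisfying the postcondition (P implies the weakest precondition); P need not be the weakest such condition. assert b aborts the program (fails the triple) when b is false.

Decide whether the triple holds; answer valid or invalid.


Working backward. After the program, the postcondition ¬(¬(2*val + 2 > 9)) must hold; in canonical form it is 2*val > 7.
Before skip: 2*val > 7
Before v := 2*val - 7: 2*val > 7
Before assert y + 3*v > -5 ∨ 2*g - y - 5 = -3: (3*v + y > -5 ∨ 2*g = y + 2) ∧ 2*val > 7
Before assert ¬(2*g ≤ val - 8): (¬(2*g ≤ val - 8)) ∧ (3*v + y > -5 ∨ 2*g = y + 2) ∧ 2*val > 7
The weakest precondition is (¬(2*g ≤ val - 8)) ∧ (3*v + y > -5 ∨ 2*g = y + 2) ∧ 2*val > 7.
Check whether (¬(2*g ≤ val - 8)) ∧ (3*v + y > -5 ∨ 2*g = y + 2) ∧ 2*val > 5 implies it.
Countermodel: at the initial state g = 0, v = 0, val = 3, y = 0, the precondition holds but the weakest precondition fails.
Answer: invalid


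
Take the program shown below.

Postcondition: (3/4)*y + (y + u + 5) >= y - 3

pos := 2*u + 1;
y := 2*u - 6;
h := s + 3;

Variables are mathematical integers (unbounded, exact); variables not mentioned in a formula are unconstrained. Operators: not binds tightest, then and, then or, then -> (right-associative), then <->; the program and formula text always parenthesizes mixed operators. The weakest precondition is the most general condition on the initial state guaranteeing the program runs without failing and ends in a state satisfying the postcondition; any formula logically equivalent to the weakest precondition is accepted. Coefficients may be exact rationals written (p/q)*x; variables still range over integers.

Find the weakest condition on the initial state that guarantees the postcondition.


Working backward. After the program, the postcondition (3/4)*y + (y + u + 5) >= y - 3 must hold; in canonical form it is u + (3/4)*y >= -8.
Before h := s + 3: u + (3/4)*y >= -8
Before y := 2*u - 6: (5/2)*u >= -7/2
Before pos := 2*u + 1: (5/2)*u >= -7/2
Answer: WP = (5/2)*u >= -7/2


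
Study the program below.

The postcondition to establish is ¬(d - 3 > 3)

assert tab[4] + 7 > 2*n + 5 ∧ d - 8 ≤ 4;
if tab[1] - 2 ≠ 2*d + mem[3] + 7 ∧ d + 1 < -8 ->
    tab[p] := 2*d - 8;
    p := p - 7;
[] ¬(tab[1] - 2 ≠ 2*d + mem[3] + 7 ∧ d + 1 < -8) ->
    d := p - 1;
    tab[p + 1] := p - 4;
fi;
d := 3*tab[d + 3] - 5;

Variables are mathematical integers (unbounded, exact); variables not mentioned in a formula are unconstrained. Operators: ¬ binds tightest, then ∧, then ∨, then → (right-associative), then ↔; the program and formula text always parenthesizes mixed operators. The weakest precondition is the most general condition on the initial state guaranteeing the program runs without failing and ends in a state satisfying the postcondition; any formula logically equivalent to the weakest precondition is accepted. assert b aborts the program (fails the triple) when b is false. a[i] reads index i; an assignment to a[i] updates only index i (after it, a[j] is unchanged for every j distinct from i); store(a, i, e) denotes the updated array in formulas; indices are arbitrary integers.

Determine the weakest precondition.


Working backward. After the program, the postcondition ¬(d - 3 > 3) must hold; in canonical form it is ¬(d > 6).
Before d := 3*tab[d + 3] - 5: ¬(3*tab[d + 3] > 11)
Then branch requires ¬(3*store(tab, p, 2*d - 8)[d + 3] > 11); else branch requires ¬(3*store(tab, p + 1, p - 4)[p + 2] > 11).
Before the if: ((tab[1] ≠ mem[3] + 2*d + 9 ∧ d < -9) → (¬(3*store(tab, p, 2*d - 8)[d + 3] > 11))) ∧ ((¬(tab[1] ≠ mem[3] + 2*d + 9 ∧ d < -9)) → (¬(3*store(tab, p + 1, p - 4)[p + 2] > 11)))
Before assert tab[4] + 7 > 2*n + 5 ∧ d - 8 ≤ 4: tab[4] > 2*n - 2 ∧ d ≤ 12 ∧ ((tab[1] ≠ mem[3] + 2*d + 9 ∧ d < -9) → (¬(3*store(tab, p, 2*d - 8)[d + 3] > 11))) ∧ ((¬(tab[1] ≠ mem[3] + 2*d + 9 ∧ d < -9)) → (¬(3*store(tab, p + 1, p - 4)[p + 2] > 11)))
Answer: WP = tab[4] > 2*n - 2 ∧ d ≤ 12 ∧ ((tab[1] ≠ mem[3] + 2*d + 9 ∧ d < -9) → (¬(3*store(tab, p, 2*d - 8)[d + 3] > 11))) ∧ ((¬(tab[1] ≠ mem[3] + 2*d + 9 ∧ d < -9)) → (¬(3*store(tab, p + 1, p - 4)[p + 2] > 11)))


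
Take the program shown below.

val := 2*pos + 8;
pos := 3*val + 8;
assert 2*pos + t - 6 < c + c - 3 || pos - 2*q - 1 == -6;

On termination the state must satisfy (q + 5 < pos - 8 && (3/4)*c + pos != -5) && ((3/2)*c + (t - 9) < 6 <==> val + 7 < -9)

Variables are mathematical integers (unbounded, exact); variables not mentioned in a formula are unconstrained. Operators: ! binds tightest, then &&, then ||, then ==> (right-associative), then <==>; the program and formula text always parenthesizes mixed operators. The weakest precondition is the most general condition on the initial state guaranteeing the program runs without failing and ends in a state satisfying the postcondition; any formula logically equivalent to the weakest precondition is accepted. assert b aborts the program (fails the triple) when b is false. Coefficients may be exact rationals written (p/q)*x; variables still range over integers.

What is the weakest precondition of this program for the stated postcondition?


Working backward. After the program, the postcondition (q + 5 < pos - 8 && (3/4)*c + pos != -5) && ((3/2)*c + (t - 9) < 6 <==> val + 7 < -9) must hold; in canonical form it is q < pos - 13 && (3/4)*c + pos != -5 && ((3/2)*c + t < 15 <==> val < -16).
Before assert 2*pos + t - 6 < c + c - 3 || pos - 2*q - 1 == -6: (2*pos + t < 2*c + 3 || pos == 2*q - 5) && q < pos - 13 && (3/4)*c + pos != -5 && ((3/2)*c + t < 15 <==> val < -16)
Before pos := 3*val + 8: (t + 6*val < 2*c - 13 || 3*val == 2*q - 13) && q < 3*val - 5 && (3/4)*c + 3*val != -13 && ((3/2)*c + t < 15 <==> val < -16)
Before val := 2*pos + 8: (12*pos + t < 2*c - 61 || 6*pos == 2*q - 37) && q < 6*pos + 19 && (3/4)*c + 6*pos != -37 && ((3/2)*c + t < 15 <==> 2*pos < -24)
Answer: WP = (12*pos + t < 2*c - 61 || 6*pos == 2*q - 37) && q < 6*pos + 19 && (3/4)*c + 6*pos != -37 && ((3/2)*c + t < 15 <==> 2*pos < -24)
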